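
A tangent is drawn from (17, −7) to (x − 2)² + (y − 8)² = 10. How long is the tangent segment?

With centre O = (2, 8), |OP|² = 450 and r² = 10.
Power of the point: PT² = |PO|² − r² = 440, so PT = 2√110.

2√110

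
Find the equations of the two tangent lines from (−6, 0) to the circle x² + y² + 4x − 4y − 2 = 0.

Write the tangent as mx − y + (0 − m·(−6)) = 0 and set its distance from the centre to √10:
(4m − (2))² = 10(m² + 1)
3m² − 8m − 3 = 0, so m = −1/3 or m = 3.
Through (−6, 0) these give x + 3y = −6 and 3x − y = −18.

x + 3y = −6 and 3x − y = −18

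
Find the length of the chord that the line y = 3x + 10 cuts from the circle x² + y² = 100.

6√10

Substitute y = 3x + 10:
10x² + 60x = 0  ⟹  x² + 6x = 0
x = 0 or x = −6, giving (0, 10) and (−6, −8).
Chord length = distance between (0, 10) and (−6, −8) = √360 = 6√10.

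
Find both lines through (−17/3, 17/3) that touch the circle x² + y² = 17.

4x + y = −17 and x + 4y = 17

A line y − (17/3) = m(x − (−17/3)) is tangent when its distance from (0, 0) is √17:
(17/3m − (−17/3))² = 17(m² + 1)
4m² + 17m + 4 = 0, so m = −4 or m = −1/4.
Through (−17/3, 17/3) these give 4x + y = −17 and x + 4y = 17.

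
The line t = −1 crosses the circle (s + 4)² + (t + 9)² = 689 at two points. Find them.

(−29, −1) and (21, −1)

From the line, t = −1. Substituting:
s² + 8s − 609 = 0
s = 21 or s = −29, giving (21, −1) and (−29, −1).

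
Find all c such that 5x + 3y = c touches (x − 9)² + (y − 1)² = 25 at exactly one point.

c = 48 ± 5√34

The line touches the circle iff its distance from (9, 1) is 5:
|5·9 + 3·1 − c| / √34 = 5
|c − (48)| = 5√34.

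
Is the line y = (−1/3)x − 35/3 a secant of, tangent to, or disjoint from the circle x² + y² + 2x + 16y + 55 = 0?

tangent

Substituting the line into the circle gives 10x² + 40x + 40 = 0.
Discriminant = (40)² − 4·10·(40) = 0.
A repeated root: the line is tangent.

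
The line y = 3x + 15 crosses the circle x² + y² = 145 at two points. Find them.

(−8, −9) and (−1, 12)

From the line, y = 3x + 15. Substituting:
10x² + 90x + 80 = 0  ⟹  x² + 9x + 8 = 0
x = −1 or x = −8, giving (−1, 12) and (−8, −9).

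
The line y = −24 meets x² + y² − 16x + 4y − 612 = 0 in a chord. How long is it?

28

Substitute y = −24:
x² − 16x − 132 = 0
x = 22 or x = −6, giving (22, −24) and (−6, −24).
Chord length = distance between (22, −24) and (−6, −24) = √784 = 28.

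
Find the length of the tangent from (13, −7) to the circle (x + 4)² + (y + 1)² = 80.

The centre is (−4, −1) and r = 4√5. The square of the distance from P to the centre is 289 + 36 = 325.
The tangent meets the radius at right angles, so tangent² = |PO|² − r² = 325 − 80 = 245.

7√5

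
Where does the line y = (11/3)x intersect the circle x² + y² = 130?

(−3, −11) and (3, 11)

Express y = (11x)/3 and substitute into the circle:
130x² − 1170 = 0  ⟹  x² − 9 = 0
x = 3 or x = −3, giving (3, 11) and (−3, −11).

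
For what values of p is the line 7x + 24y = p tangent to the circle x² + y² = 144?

p = −300 or p = 300

Tangency holds when the distance from the centre (0, 0) to the line equals the radius 12:
|7·0 + 24·0 − p| / √625 = 12
|p| = 12·25, so p = 300 or p = −300.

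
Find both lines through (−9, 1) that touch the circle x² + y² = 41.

5x + 4y = −41 and 4x − 5y = −41

Let a tangent through (−9, 1) have slope m. Its distance from (0, 0) must equal √41:
[m·(9) − (−1)]² = 41(m² + 1)
20m² + 9m − 20 = 0, so m = −5/4 or m = 4/5.
With m = −5/4: 5x + 4y = −41. With m = 4/5: 4x − 5y = −41.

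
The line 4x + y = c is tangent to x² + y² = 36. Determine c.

The line touches the circle iff its distance from (0, 0) is 6:
|4·0 + 1·0 − c| / √17 = 6
|c| = 6√17.

c = ±6√17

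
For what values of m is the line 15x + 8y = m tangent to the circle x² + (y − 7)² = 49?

For a tangent, require d(centre, line) = r = 7.
|15·0 + 8·7 − m| / √289 = 7
|m − (56)| = 7·17, so m = 175 or m = −63.

m = −63 or m = 175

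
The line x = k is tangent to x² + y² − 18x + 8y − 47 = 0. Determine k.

For a tangent, require d(centre, line) = r = 12.
|1·9 + 0·(−4) − k| / √1 = 12
|k − (9)| = 12, so k = 21 or k = −3.

k = −3 or k = 21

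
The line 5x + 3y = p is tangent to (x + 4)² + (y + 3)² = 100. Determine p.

The line touches the circle iff its distance from (−4, −3) is 10:
|5·(−4) + 3·(−3) − p| / √34 = 10
|p − (−29)| = 10√34.

p = −29 ± 10√34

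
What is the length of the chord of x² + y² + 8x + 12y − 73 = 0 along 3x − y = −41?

Express y = 3x + 41 and substitute into the circle:
10x² + 290x + 2100 = 0  ⟹  x² + 29x + 210 = 0
x = −14 or x = −15, giving (−14, −1) and (−15, −4).
Chord length = distance between (−14, −1) and (−15, −4) = √10 = √10.

√10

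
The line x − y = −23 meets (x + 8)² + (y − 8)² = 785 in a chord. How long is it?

The distance from (−8, 8) to the line is 7/√2, and r² = 785.
Chord = 2√(r² − d²) = 2·√(1521/2) = 39√2.

39√2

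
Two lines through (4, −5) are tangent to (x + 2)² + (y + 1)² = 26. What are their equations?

Let a tangent through (4, −5) have slope m. Its distance from (−2, −1) must equal √26:
[m·(−6) − (4)]² = 26(m² + 1)
5m² + 24m − 5 = 0, so m = 1/5 or m = −5.
Through (4, −5) these give x − 5y = 29 and 5x + y = 15.

x − 5y = 29 and 5x + y = 15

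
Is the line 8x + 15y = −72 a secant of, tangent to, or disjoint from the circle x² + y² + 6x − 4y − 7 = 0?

disjoint

Substituting the line into the circle gives 289x² + 2982x + 7929 = 0.
Discriminant = (2982)² − 4·289·(7929) = −273600 < 0.
No real roots: the line does not meet the circle.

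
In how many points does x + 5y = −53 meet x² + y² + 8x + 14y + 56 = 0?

2

Centre (−4, −7), r² = 9. Distance² from centre to line = (14)²/26 = 98/13.
Since d² < r², the line cuts the circle twice.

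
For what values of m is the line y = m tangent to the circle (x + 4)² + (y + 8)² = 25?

Tangency holds when the distance from the centre (−4, −8) to the line equals the radius 5:
|0·(−4) + 1·(−8) − m| / √1 = 5
|m − (−8)| = 5, so m = −3 or m = −13.

m = −13 or m = −3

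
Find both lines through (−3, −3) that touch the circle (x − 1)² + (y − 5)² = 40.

Let a tangent through (−3, −3) have slope m. Its distance from (1, 5) must equal 2√10:
(4m − (8))² = 40(m² + 1)
3m² + 8m − 3 = 0, so m = −3 or m = 1/3.
Through (−3, −3) these give 3x + y = −12 and x − 3y = 6.

3x + y = −12 and x − 3y = 6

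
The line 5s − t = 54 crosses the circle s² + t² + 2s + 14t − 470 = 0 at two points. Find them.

From the line, t = 5s − 54. Substituting:
26s² − 468s + 1690 = 0  ⟹  s² − 18s + 65 = 0
s = 13 or s = 5, giving (13, 11) and (5, −29).

(5, −29) and (13, 11)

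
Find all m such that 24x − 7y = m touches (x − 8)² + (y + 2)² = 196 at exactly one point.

m = −144 or m = 556

Tangency holds when the distance from the centre (8, −2) to the line equals the radius 14:
|24·8 − 7·(−2) − m| / √625 = 14
|m − (206)| = 14·25, so m = 556 or m = −144.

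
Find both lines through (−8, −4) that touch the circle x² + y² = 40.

3x − y = −20 and x + 3y = −20

Let a tangent through (−8, −4) have slope m. Its distance from (0, 0) must equal 2√10:
[m·(8) − (4)]² = 40(m² + 1)
3m² − 8m − 3 = 0, so m = 3 or m = −1/3.
With m = 3: 3x − y = −20. With m = −1/3: x + 3y = −20.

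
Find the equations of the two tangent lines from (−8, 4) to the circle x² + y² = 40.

x − 3y = −20 and 3x + y = −20

A line y − (4) = m(x − (−8)) is tangent when its distance from (0, 0) is 2√10:
(8m − (−4))² = 40(m² + 1)
3m² + 8m − 3 = 0, so m = 1/3 or m = −3.
Through (−8, 4) these give x − 3y = −20 and 3x + y = −20.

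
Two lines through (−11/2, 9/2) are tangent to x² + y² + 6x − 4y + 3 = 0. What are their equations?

x − 3y = −19 and 3x − y = −21

A line y − (9/2) = m(x − (−11/2)) is tangent when its distance from (−3, 2) is √10:
(5/2m − (−5/2))² = 10(m² + 1)
3m² − 10m + 3 = 0, so m = 1/3 or m = 3.
Through (−11/2, 9/2) these give x − 3y = −19 and 3x − y = −21.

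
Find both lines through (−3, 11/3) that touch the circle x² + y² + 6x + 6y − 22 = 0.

Let a tangent through (−3, 11/3) have slope m. Its distance from (−3, −3) must equal 2√10:
[m·(0) − (−20/3)]² = 40(m² + 1)
9m² − 1 = 0, so m = −1/3 or m = 1/3.
With m = −1/3: x + 3y = 8. With m = 1/3: x − 3y = −14.

x + 3y = 8 and x − 3y = −14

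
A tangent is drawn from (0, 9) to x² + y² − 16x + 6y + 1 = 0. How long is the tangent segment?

2√34

The centre is (8, −3) and r = 6√2. The square of the distance from P to the centre is 64 + 144 = 208.
Power of the point: PT² = |PO|² − r² = 136, so PT = 2√34.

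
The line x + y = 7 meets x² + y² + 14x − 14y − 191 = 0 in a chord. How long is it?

Substitute y = −x + 7:
2x² + 14x − 240 = 0  ⟹  x² + 7x − 120 = 0
x = 8 or x = −15, giving (8, −1) and (−15, 22).
Chord length = distance between (8, −1) and (−15, 22) = √1058 = 23√2.

23√2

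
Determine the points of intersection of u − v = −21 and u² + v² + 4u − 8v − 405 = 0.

(−22, −1) and (3, 24)

Substitute v = u + 21:
2u² + 38u − 132 = 0  ⟹  u² + 19u − 66 = 0
u = 3 or u = −22, giving (3, 24) and (−22, −1).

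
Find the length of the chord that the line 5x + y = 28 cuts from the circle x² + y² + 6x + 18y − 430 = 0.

8√26

From the line, y = −5x + 28. Substituting:
26x² − 364x + 858 = 0  ⟹  x² − 14x + 33 = 0
x = 11 or x = 3, giving (11, −27) and (3, 13).
Chord length = distance between (11, −27) and (3, 13) = √1664 = 8√26.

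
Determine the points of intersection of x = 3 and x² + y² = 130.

(3, −11) and (3, 11)

The line gives x = 3. Substituting into the circle:
y² − 121 = 0
y = 11 or y = −11, giving (3, 11) and (3, −11).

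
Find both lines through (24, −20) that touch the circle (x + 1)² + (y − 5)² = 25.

4x + 3y = 36 and 3x + 4y = −8

Write the tangent as mx − y + (−20 − m·(24)) = 0 and set its distance from the centre to 5:
(−25m − (25))² = 25(m² + 1)
12m² + 25m + 12 = 0, so m = −4/3 or m = −3/4.
With m = −4/3: 4x + 3y = 36. With m = −3/4: 3x + 4y = −8.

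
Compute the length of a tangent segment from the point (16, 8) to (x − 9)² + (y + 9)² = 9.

√329

Centre (9, −9), r² = 9. |PO|² = (7)² + (17)² = 338.
The tangent meets the radius at right angles, so tangent² = |PO|² − r² = 338 − 9 = 329.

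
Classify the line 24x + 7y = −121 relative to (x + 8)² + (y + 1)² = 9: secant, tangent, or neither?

d² = (24·(−8) + 7·(−1) − (−121))²/625 = 6084/625; r² = 9.
Since d² > r², the line lies outside the circle.

neither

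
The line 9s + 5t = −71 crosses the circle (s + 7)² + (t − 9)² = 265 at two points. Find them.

(−19, 20) and (−4, −7)

Substitute t = (−71 − 9s)/5:
106s² + 2438s + 8056 = 0  ⟹  s² + 23s + 76 = 0
s = −4 or s = −19, giving (−4, −7) and (−19, 20).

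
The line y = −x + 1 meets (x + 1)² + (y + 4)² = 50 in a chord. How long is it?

8√2

The distance from (−1, −4) to the line is 6/√2, and r² = 50.
Half the chord is √(r² − d²) = √(32), so the full chord is 8√2.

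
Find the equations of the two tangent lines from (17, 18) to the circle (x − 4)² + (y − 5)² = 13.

3x − 2y = 15 and 2x − 3y = −20

Write the tangent as mx − y + (18 − m·(17)) = 0 and set its distance from the centre to √13:
(−13m − (−13))² = 13(m² + 1)
6m² − 13m + 6 = 0, so m = 3/2 or m = 2/3.
Through (17, 18) these give 3x − 2y = 15 and 2x − 3y = −20.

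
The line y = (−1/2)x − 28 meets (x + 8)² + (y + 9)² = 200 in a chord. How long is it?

4√5

Centre (−8, −9), r² = 200. Perpendicular distance d from centre to line = |30| / √5 = 30/√5.
Chord = 2√(r² − d²) = 2·√(20) = 4√5.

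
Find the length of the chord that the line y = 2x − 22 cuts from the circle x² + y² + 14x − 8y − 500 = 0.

Express y = 2x − 22 and substitute into the circle:
5x² − 90x + 160 = 0  ⟹  x² − 18x + 32 = 0
x = 16 or x = 2, giving (16, 10) and (2, −18).
|(16, 10) − (2, −18)| = √((14)² + (28)²) = 14√5.

14√5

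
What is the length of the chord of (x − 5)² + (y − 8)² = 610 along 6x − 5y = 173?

Centre (5, 8), r² = 610. Perpendicular distance d from centre to line = |−183| / √61 = 183/√61.
Chord = 2√(r² − d²) = 2·√(61) = 2√61.

2√61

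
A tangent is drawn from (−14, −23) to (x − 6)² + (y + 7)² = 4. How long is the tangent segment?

The centre is (6, −7) and r = 2. The square of the distance from P to the centre is 400 + 256 = 656.
By the tangent–radius right angle, tangent length = √(|PO|² − r²) = √652 = 2√163.

2√163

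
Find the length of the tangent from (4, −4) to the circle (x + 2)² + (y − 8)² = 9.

Centre (−2, 8), r² = 9. |PO|² = (6)² + (−12)² = 180.
Power of the point: PT² = |PO|² − r² = 171, so PT = 3√19.

3√19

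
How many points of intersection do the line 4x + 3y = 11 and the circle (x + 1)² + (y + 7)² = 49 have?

Substituting the line into the circle gives 25x² − 238x + 592 = 0.
Discriminant = (−238)² − 4·25·(592) = −2556 < 0.
No real roots: the line does not meet the circle.

0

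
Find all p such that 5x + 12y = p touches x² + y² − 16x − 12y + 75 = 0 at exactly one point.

The line touches the circle iff its distance from (8, 6) is 5:
|5·8 + 12·6 − p| / √169 = 5
|p − (112)| = 5·13, so p = 177 or p = 47.

p = 47 or p = 177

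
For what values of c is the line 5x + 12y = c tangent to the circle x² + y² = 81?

c = −117 or c = 117

Tangency holds when the distance from the centre (0, 0) to the line equals the radius 9:
|5·0 + 12·0 − c| / √169 = 9
|c| = 9·13, so c = 117 or c = −117.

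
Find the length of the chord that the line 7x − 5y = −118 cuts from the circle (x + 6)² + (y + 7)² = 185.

From the line, y = (118 + 7x)/5. Substituting:
74x² + 2442x + 19684 = 0  ⟹  x² + 33x + 266 = 0
x = −14 or x = −19, giving (−14, 4) and (−19, −3).
Chord length = distance between (−14, 4) and (−19, −3) = √74 = √74.

√74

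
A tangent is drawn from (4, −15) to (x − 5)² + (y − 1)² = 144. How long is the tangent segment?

The centre is (5, 1) and r = 12. The square of the distance from P to the centre is 1 + 256 = 257.
By the tangent–radius right angle, tangent length = √(|PO|² − r²) = √113.

√113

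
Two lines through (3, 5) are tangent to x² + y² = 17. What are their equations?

A line y − (5) = m(x − (3)) is tangent when its distance from (0, 0) is √17:
(−3m − (−5))² = 17(m² + 1)
4m² + 15m − 4 = 0, so m = −4 or m = 1/4.
With m = −4: 4x + y = 17. With m = 1/4: x − 4y = −17.

4x + y = 17 and x − 4y = −17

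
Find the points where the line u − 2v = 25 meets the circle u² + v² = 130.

Substitute v = (−25 + u)/2:
5u² − 50u + 105 = 0  ⟹  u² − 10u + 21 = 0
u = 7 or u = 3, giving (7, −9) and (3, −11).

(3, −11) and (7, −9)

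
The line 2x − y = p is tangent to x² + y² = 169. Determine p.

Tangency holds when the distance from the centre (0, 0) to the line equals the radius 13:
|2·0 − 1·0 − p| / √5 = 13
|p| = 13√5.

p = ±13√5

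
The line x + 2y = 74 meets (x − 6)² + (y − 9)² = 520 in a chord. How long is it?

4√5

Substitute y = (74 − x)/2:
5x² − 160x + 1200 = 0  ⟹  x² − 32x + 240 = 0
x = 20 or x = 12, giving (20, 27) and (12, 31).
|(20, 27) − (12, 31)| = √((8)² + (−4)²) = 4√5.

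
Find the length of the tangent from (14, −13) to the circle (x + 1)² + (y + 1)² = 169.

Centre (−1, −1), r² = 169. |PO|² = (15)² + (−12)² = 369.
By the tangent–radius right angle, tangent length = √(|PO|² − r²) = √200 = 10√2.

10√2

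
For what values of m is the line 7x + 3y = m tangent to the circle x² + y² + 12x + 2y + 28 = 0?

m = −45 ± 3√58

Tangency holds when the distance from the centre (−6, −1) to the line equals the radius 3:
|7·(−6) + 3·(−1) − m| / √58 = 3
|m − (−45)| = 3√58.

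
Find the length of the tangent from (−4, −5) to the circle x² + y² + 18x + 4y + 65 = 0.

√14

Centre (−9, −2), r² = 20. |PO|² = (5)² + (−3)² = 34.
Power of the point: PT² = |PO|² − r² = 14, so PT = √14.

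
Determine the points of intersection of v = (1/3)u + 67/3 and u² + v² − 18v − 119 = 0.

Substitute v = (67 + u)/3:
10u² + 80u − 200 = 0  ⟹  u² + 8u − 20 = 0
u = 2 or u = −10, giving (2, 23) and (−10, 19).

(−10, 19) and (2, 23)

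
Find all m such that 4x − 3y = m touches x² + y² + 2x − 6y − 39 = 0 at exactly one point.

Tangency holds when the distance from the centre (−1, 3) to the line equals the radius 7:
|4·(−1) − 3·3 − m| / √25 = 7
|m − (−13)| = 7·5, so m = 22 or m = −48.

m = −48 or m = 22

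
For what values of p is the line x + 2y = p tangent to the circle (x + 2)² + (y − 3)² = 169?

p = 4 ± 13√5

Tangency holds when the distance from the centre (−2, 3) to the line equals the radius 13:
|1·(−2) + 2·3 − p| / √5 = 13
|p − (4)| = 13√5.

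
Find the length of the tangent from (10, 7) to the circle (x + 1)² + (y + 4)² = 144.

The centre is (−1, −4) and r = 12. The square of the distance from P to the centre is 121 + 121 = 242.
Power of the point: PT² = |PO|² − r² = 98, so PT = 7√2.

7√2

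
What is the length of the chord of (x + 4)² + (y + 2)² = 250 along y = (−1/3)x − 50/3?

6√10

Substitute y = (−50 − x)/3:
10x² + 160x − 170 = 0  ⟹  x² + 16x − 17 = 0
x = 1 or x = −17, giving (1, −17) and (−17, −11).
Chord length = distance between (1, −17) and (−17, −11) = √360 = 6√10.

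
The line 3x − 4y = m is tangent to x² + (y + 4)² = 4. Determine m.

m = 6 or m = 26

Tangency holds when the distance from the centre (0, −4) to the line equals the radius 2:
|3·0 − 4·(−4) − m| / √25 = 2
|m − (16)| = 2·5, so m = 26 or m = 6.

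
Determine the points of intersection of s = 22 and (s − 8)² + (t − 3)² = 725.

(22, −20) and (22, 26)

The line gives s = 22. Substituting into the circle:
t² − 6t − 520 = 0
t = 26 or t = −20, giving (22, 26) and (22, −20).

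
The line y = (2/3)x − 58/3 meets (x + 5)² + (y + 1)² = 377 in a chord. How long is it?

Centre (−5, −1), r² = 377. Perpendicular distance d from centre to line = |−65| / √13 = 65/√13.
Half the chord is √(r² − d²) = √(52), so the full chord is 4√13.

4√13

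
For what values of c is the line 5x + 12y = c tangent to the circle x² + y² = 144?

Tangency holds when the distance from the centre (0, 0) to the line equals the radius 12:
|5·0 + 12·0 − c| / √169 = 12
|c| = 12·13, so c = 156 or c = −156.

c = −156 or c = 156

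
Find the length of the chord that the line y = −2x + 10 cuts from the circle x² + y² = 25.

2√5

Substitute y = −2x + 10:
5x² − 40x + 75 = 0  ⟹  x² − 8x + 15 = 0
x = 5 or x = 3, giving (5, 0) and (3, 4).
|(5, 0) − (3, 4)| = √((2)² + (−4)²) = 2√5.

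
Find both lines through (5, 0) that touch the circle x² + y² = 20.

2x + y = 10 and 2x − y = 10

Let a tangent through (5, 0) have slope m. Its distance from (0, 0) must equal 2√5:
(−5m − (0))² = 20(m² + 1)
m² − 4 = 0, so m = −2 or m = 2.
With m = −2: 2x + y = 10. With m = 2: 2x − y = 10.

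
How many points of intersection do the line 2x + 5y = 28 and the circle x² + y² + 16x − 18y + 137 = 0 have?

2

d² = (2·(−8) + 5·9 − (28))²/29 = 1/29; r² = 8.
Since d² < r², the line cuts the circle twice.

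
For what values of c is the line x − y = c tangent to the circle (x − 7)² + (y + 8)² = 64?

The line touches the circle iff its distance from (7, −8) is 8:
|1·7 − 1·(−8) − c| / √2 = 8
|c − (15)| = 8√2.

c = 15 ± 8√2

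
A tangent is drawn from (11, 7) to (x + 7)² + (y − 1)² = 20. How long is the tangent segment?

Centre (−7, 1), r² = 20. |PO|² = (18)² + (6)² = 360.
Power of the point: PT² = |PO|² − r² = 340, so PT = 2√85.

2√85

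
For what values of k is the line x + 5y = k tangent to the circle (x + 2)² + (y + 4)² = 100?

k = −22 ± 10√26

For a tangent, require d(centre, line) = r = 10.
|1·(−2) + 5·(−4) − k| / √26 = 10
|k − (−22)| = 10√26.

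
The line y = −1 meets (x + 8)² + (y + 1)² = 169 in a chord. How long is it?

26

Centre (−8, −1), r² = 169. Perpendicular distance d from centre to line = |0| / √1 = 0.
Chord = 2√(r² − d²) = 2·√(169) = 26.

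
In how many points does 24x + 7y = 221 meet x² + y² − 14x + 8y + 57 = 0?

0

Centre (7, −4), r² = 8. Distance² from centre to line = (−81)²/625 = 6561/625.
Since d² > r², the line lies outside the circle.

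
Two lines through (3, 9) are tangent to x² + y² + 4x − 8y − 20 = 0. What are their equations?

A line y − (9) = m(x − (3)) is tangent when its distance from (−2, 4) is 2√10:
[m·(−5) − (−5)]² = 40(m² + 1)
3m² + 10m + 3 = 0, so m = −1/3 or m = −3.
Through (3, 9) these give x + 3y = 30 and 3x + y = 18.

x + 3y = 30 and 3x + y = 18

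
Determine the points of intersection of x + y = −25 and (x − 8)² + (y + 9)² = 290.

From the line, y = −x − 25. Substituting:
2x² + 16x + 30 = 0  ⟹  x² + 8x + 15 = 0
x = −3 or x = −5, giving (−3, −22) and (−5, −20).

(−5, −20) and (−3, −22)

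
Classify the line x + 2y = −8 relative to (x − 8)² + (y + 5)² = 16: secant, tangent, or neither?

Substituting the line into the circle gives 5x² − 68x + 196 = 0.
Discriminant = (−68)² − 4·5·(196) = 704 > 0.
Two real roots: the line is a secant.

secant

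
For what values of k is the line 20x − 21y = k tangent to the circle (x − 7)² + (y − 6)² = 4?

k = −44 or k = 72

The line touches the circle iff its distance from (7, 6) is 2:
|20·7 − 21·6 − k| / √841 = 2
|k − (14)| = 2·29, so k = 72 or k = −44.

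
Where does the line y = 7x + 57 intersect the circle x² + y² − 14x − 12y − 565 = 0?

From the line, y = 7x + 57. Substituting:
50x² + 700x + 2000 = 0  ⟹  x² + 14x + 40 = 0
x = −4 or x = −10, giving (−4, 29) and (−10, −13).

(−10, −13) and (−4, 29)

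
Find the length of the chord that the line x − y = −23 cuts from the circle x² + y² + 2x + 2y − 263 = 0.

From the line, y = x + 23. Substituting:
2x² + 50x + 312 = 0  ⟹  x² + 25x + 156 = 0
x = −12 or x = −13, giving (−12, 11) and (−13, 10).
Chord length = distance between (−12, 11) and (−13, 10) = √2 = √2.

√2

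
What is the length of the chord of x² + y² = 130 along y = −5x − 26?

4√26

Centre (0, 0), r² = 130. Perpendicular distance d from centre to line = |26| / √26 = 26/√26.
Chord = 2√(r² − d²) = 2·√(104) = 4√26.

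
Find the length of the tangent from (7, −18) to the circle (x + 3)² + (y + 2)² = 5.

3√39

Centre (−3, −2), r² = 5. |PO|² = (10)² + (−16)² = 356.
The tangent meets the radius at right angles, so tangent² = |PO|² − r² = 356 − 5 = 351.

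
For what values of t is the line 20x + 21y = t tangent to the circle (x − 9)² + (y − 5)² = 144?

Tangency holds when the distance from the centre (9, 5) to the line equals the radius 12:
|20·9 + 21·5 − t| / √841 = 12
|t − (285)| = 12·29, so t = 633 or t = −63.

t = −63 or t = 633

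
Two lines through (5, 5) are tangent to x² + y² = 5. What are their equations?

2x − y = 5 and x − 2y = −5

A line y − (5) = m(x − (5)) is tangent when its distance from (0, 0) is √5:
(−5m − (−5))² = 5(m² + 1)
2m² − 5m + 2 = 0, so m = 2 or m = 1/2.
With m = 2: 2x − y = 5. With m = 1/2: x − 2y = −5.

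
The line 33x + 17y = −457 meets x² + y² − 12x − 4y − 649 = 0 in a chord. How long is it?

√1378

Express y = (−457 − 33x)/17 and substitute into the circle:
1378x² + 28938x + 52364 = 0  ⟹  x² + 21x + 38 = 0
x = −2 or x = −19, giving (−2, −23) and (−19, 10).
|(−2, −23) − (−19, 10)| = √((17)² + (−33)²) = √1378.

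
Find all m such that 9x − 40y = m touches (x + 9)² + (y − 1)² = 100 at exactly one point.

The line touches the circle iff its distance from (−9, 1) is 10:
|9·(−9) − 40·1 − m| / √1681 = 10
|m − (−121)| = 10·41, so m = 289 or m = −531.

m = −531 or m = 289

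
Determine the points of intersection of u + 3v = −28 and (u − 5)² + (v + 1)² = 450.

(−16, −4) and (20, −16)

Substitute v = (−28 − u)/3:
10u² − 40u − 3200 = 0  ⟹  u² − 4u − 320 = 0
u = 20 or u = −16, giving (20, −16) and (−16, −4).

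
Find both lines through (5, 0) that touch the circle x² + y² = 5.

x − 2y = 5 and x + 2y = 5

A line y − (0) = m(x − (5)) is tangent when its distance from (0, 0) is √5:
(−5m − (0))² = 5(m² + 1)
4m² − 1 = 0, so m = 1/2 or m = −1/2.
With m = 1/2: x − 2y = 5. With m = −1/2: x + 2y = 5.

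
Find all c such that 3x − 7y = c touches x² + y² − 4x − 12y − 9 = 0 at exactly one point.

For a tangent, require d(centre, line) = r = 7.
|3·2 − 7·6 − c| / √58 = 7
|c − (−36)| = 7√58.

c = −36 ± 7√58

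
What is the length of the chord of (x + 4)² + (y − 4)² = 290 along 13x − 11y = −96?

2√290

Express y = (96 + 13x)/11 and substitute into the circle:
290x² + 2320x − 30450 = 0  ⟹  x² + 8x − 105 = 0
x = 7 or x = −15, giving (7, 17) and (−15, −9).
|(7, 17) − (−15, −9)| = √((22)² + (26)²) = 2√290.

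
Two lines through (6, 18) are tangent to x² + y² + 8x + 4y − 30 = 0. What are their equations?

x − y = −12 and 7x − y = 24

A line y − (18) = m(x − (6)) is tangent when its distance from (−4, −2) is 5√2:
(−10m − (−20))² = 50(m² + 1)
m² − 8m + 7 = 0, so m = 1 or m = 7.
Through (6, 18) these give x − y = −12 and 7x − y = 24.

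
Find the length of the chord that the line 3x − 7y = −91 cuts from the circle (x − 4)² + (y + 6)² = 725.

The distance from (4, −6) to the line is 145/√58, and r² = 725.
Half the chord is √(r² − d²) = √(725/2), so the full chord is 5√58.

5√58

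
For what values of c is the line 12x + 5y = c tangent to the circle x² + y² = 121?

c = −143 or c = 143

For a tangent, require d(centre, line) = r = 11.
|12·0 + 5·0 − c| / √169 = 11
|c| = 11·13, so c = 143 or c = −143.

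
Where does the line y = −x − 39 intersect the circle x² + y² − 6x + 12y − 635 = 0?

Substitute y = −x − 39:
2x² + 60x + 418 = 0  ⟹  x² + 30x + 209 = 0
x = −11 or x = −19, giving (−11, −28) and (−19, −20).

(−19, −20) and (−11, −28)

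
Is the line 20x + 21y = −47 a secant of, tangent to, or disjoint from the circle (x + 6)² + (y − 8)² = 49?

secant

Centre (−6, 8), r² = 49. Distance² from centre to line = (95)²/841 = 9025/841.
Since d² < r², the line cuts the circle twice.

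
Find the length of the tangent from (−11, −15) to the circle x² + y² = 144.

√202

With centre O = (0, 0), |OP|² = 346 and r² = 144.
Power of the point: PT² = |PO|² − r² = 202, so PT = √202.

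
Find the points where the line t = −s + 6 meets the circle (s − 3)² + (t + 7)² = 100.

(3, 3) and (13, −7)

Express t = −s + 6 and substitute into the circle:
2s² − 32s + 78 = 0  ⟹  s² − 16s + 39 = 0
s = 13 or s = 3, giving (13, −7) and (3, 3).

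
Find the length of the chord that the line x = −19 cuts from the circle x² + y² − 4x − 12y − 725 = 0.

36

The line gives x = −19. Substituting into the circle:
y² − 12y − 288 = 0
y = 24 or y = −12, giving (−19, 24) and (−19, −12).
|(−19, 24) − (−19, −12)| = √((0)² + (36)²) = 36.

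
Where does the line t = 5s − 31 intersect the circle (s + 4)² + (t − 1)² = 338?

(3, −16) and (9, 14)

Substitute t = 5s − 31:
26s² − 312s + 702 = 0  ⟹  s² − 12s + 27 = 0
s = 9 or s = 3, giving (9, 14) and (3, −16).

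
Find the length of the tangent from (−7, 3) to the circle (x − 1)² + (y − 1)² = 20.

Centre (1, 1), r² = 20. |PO|² = (−8)² + (2)² = 68.
By the tangent–radius right angle, tangent length = √(|PO|² − r²) = √48 = 4√3.

4√3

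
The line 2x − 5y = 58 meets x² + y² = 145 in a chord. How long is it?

The distance from (0, 0) to the line is 58/√29, and r² = 145.
Chord = 2√(r² − d²) = 2·√(29) = 2√29.

2√29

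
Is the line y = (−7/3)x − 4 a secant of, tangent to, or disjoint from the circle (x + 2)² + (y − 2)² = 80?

secant

Substituting the line into the circle gives 58x² + 288x − 360 = 0.
Δ = 82944 − (−83520) = 166464.
Two real roots: the line is a secant.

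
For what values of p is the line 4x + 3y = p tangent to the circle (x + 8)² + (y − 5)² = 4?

p = −27 or p = −7

For a tangent, require d(centre, line) = r = 2.
|4·(−8) + 3·5 − p| / √25 = 2
|p − (−17)| = 2·5, so p = −7 or p = −27.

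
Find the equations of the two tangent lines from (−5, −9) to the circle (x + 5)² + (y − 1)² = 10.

3x + y = −24 and 3x − y = −6

Let a tangent through (−5, −9) have slope m. Its distance from (−5, 1) must equal √10:
[m·(0) − (10)]² = 10(m² + 1)
m² − 9 = 0, so m = −3 or m = 3.
Through (−5, −9) these give 3x + y = −24 and 3x − y = −6.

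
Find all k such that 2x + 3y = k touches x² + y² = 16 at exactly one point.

k = ±4√13

Tangency holds when the distance from the centre (0, 0) to the line equals the radius 4:
|2·0 + 3·0 − k| / √13 = 4
|k| = 4√13.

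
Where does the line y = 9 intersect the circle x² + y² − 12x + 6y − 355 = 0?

(−10, 9) and (22, 9)

From the line, y = 9. Substituting:
x² − 12x − 220 = 0
x = 22 or x = −10, giving (22, 9) and (−10, 9).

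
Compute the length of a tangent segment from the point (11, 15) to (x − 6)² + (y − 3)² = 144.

The centre is (6, 3) and r = 12. The square of the distance from P to the centre is 25 + 144 = 169.
Power of the point: PT² = |PO|² − r² = 25, so PT = 5.

5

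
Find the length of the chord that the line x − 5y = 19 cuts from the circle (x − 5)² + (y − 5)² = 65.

The distance from (5, 5) to the line is 39/√26, and r² = 65.
Chord = 2√(r² − d²) = 2·√(13/2) = √26.

√26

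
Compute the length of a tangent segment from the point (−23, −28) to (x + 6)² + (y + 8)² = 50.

With centre O = (−6, −8), |OP|² = 689 and r² = 50.
By the tangent–radius right angle, tangent length = √(|PO|² − r²) = √639 = 3√71.

3√71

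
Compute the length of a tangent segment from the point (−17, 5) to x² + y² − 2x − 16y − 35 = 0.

√233

The centre is (1, 8) and r = 10. The square of the distance from P to the centre is 324 + 9 = 333.
Power of the point: PT² = |PO|² − r² = 233, so PT = √233.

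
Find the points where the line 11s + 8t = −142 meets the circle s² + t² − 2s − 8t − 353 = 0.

(−18, 7) and (−2, −15)

Express t = (−142 − 11s)/8 and substitute into the circle:
185s² + 3700s + 6660 = 0  ⟹  s² + 20s + 36 = 0
s = −2 or s = −18, giving (−2, −15) and (−18, 7).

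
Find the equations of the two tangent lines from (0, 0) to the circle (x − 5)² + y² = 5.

A line y − (0) = m(x − (0)) is tangent when its distance from (5, 0) is √5:
(5m − (0))² = 5(m² + 1)
4m² − 1 = 0, so m = 1/2 or m = −1/2.
Through (0, 0) these give x − 2y = 0 and x + 2y = 0.

x − 2y = 0 and x + 2y = 0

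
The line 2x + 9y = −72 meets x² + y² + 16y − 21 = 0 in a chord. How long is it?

From the line, y = (−72 − 2x)/9. Substituting:
85x² − 6885 = 0  ⟹  x² − 81 = 0
x = 9 or x = −9, giving (9, −10) and (−9, −6).
|(9, −10) − (−9, −6)| = √((18)² + (−4)²) = 2√85.

2√85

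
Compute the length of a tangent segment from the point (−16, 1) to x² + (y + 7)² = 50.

Centre (0, −7), r² = 50. |PO|² = (−16)² + (8)² = 320.
The tangent meets the radius at right angles, so tangent² = |PO|² − r² = 320 − 50 = 270.

3√30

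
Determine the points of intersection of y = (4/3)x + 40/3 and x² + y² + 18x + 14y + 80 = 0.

(−16, −8) and (−10, 0)

From the line, y = (40 + 4x)/3. Substituting:
25x² + 650x + 4000 = 0  ⟹  x² + 26x + 160 = 0
x = −10 or x = −16, giving (−10, 0) and (−16, −8).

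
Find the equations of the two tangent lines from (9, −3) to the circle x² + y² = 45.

x − 2y = 15 and 2x + y = 15

A line y − (−3) = m(x − (9)) is tangent when its distance from (0, 0) is 3√5:
[m·(−9) − (3)]² = 45(m² + 1)
2m² + 3m − 2 = 0, so m = 1/2 or m = −2.
Through (9, −3) these give x − 2y = 15 and 2x + y = 15.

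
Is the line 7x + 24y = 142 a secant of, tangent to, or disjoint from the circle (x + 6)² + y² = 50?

Centre (−6, 0), r² = 50. Distance² from centre to line = (−184)²/625 = 33856/625.
Since d² > r², the line lies outside the circle.

disjoint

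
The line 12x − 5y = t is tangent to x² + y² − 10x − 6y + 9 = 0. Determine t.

The line touches the circle iff its distance from (5, 3) is 5:
|12·5 − 5·3 − t| / √169 = 5
|t − (45)| = 5·13, so t = 110 or t = −20.

t = −20 or t = 110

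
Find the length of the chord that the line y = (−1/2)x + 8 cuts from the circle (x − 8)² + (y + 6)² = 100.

Substitute y = (16 − x)/2:
5x² − 120x + 640 = 0  ⟹  x² − 24x + 128 = 0
x = 16 or x = 8, giving (16, 0) and (8, 4).
Chord length = distance between (16, 0) and (8, 4) = √80 = 4√5.

4√5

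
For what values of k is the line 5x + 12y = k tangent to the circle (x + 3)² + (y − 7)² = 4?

For a tangent, require d(centre, line) = r = 2.
|5·(−3) + 12·7 − k| / √169 = 2
|k − (69)| = 2·13, so k = 95 or k = 43.

k = 43 or k = 95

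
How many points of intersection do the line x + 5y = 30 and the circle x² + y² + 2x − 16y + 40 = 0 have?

2

Centre (−1, 8), r² = 25. Distance² from centre to line = (9)²/26 = 81/26.
Since d² < r², the line cuts the circle twice.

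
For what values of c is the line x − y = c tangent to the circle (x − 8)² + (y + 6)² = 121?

c = 14 ± 11√2

The line touches the circle iff its distance from (8, −6) is 11:
|1·8 − 1·(−6) − c| / √2 = 11
|c − (14)| = 11√2.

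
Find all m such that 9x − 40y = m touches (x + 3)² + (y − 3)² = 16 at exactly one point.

The line touches the circle iff its distance from (−3, 3) is 4:
|9·(−3) − 40·3 − m| / √1681 = 4
|m − (−147)| = 4·41, so m = 17 or m = −311.

m = −311 or m = 17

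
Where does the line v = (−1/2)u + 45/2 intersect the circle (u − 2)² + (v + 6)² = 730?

Substitute v = (45 − u)/2:
5u² − 130u + 345 = 0  ⟹  u² − 26u + 69 = 0
u = 23 or u = 3, giving (23, 11) and (3, 21).

(3, 21) and (23, 11)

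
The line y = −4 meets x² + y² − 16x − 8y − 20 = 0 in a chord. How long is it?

Centre (8, 4), r² = 100. Perpendicular distance d from centre to line = |8| / √1 = 8.
Chord = 2√(r² − d²) = 2·√(36) = 12.

12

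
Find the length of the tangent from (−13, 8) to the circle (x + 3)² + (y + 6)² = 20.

The centre is (−3, −6) and r = 2√5. The square of the distance from P to the centre is 100 + 196 = 296.
The tangent meets the radius at right angles, so tangent² = |PO|² − r² = 296 − 20 = 276.

2√69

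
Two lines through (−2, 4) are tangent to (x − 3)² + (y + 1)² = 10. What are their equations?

Let a tangent through (−2, 4) have slope m. Its distance from (3, −1) must equal √10:
[m·(5) − (−5)]² = 10(m² + 1)
3m² + 10m + 3 = 0, so m = −3 or m = −1/3.
With m = −3: 3x + y = −2. With m = −1/3: x + 3y = 10.

3x + y = −2 and x + 3y = 10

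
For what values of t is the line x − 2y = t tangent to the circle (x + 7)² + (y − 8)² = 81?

For a tangent, require d(centre, line) = r = 9.
|1·(−7) − 2·8 − t| / √5 = 9
|t − (−23)| = 9√5.

t = −23 ± 9√5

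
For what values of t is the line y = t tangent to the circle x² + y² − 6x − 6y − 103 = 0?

Tangency holds when the distance from the centre (3, 3) to the line equals the radius 11:
|0·3 + 1·3 − t| / √1 = 11
|t − (3)| = 11, so t = 14 or t = −8.

t = −8 or t = 14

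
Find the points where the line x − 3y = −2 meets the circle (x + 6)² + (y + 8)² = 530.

(−29, −9) and (13, 5)

From the line, y = (2 + x)/3. Substituting:
10x² + 160x − 3770 = 0  ⟹  x² + 16x − 377 = 0
x = 13 or x = −29, giving (13, 5) and (−29, −9).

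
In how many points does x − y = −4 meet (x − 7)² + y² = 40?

Substituting the line into the circle gives 2x² − 6x + 25 = 0.
Δ = 36 − 200 = −164.
No real roots: the line does not meet the circle.

0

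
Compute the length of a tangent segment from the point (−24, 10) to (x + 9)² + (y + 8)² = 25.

Centre (−9, −8), r² = 25. |PO|² = (−15)² + (18)² = 549.
By the tangent–radius right angle, tangent length = √(|PO|² − r²) = √524 = 2√131.

2√131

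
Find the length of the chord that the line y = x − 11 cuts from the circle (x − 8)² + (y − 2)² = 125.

Centre (8, 2), r² = 125. Perpendicular distance d from centre to line = |−5| / √2 = 5/√2.
Chord = 2√(r² − d²) = 2·√(225/2) = 15√2.

15√2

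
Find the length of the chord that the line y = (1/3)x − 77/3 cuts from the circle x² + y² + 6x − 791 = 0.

8√10

The distance from (−3, 0) to the line is 80/√10, and r² = 800.
Half the chord is √(r² − d²) = √(160), so the full chord is 8√10.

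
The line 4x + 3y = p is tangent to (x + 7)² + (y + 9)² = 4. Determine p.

p = −65 or p = −45

The line touches the circle iff its distance from (−7, −9) is 2:
|4·(−7) + 3·(−9) − p| / √25 = 2
|p − (−55)| = 2·5, so p = −45 or p = −65.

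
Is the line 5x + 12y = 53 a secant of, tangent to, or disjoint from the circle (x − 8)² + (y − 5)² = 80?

secant

Centre (8, 5), r² = 80. Distance² from centre to line = (47)²/169 = 2209/169.
Since d² < r², the line cuts the circle twice.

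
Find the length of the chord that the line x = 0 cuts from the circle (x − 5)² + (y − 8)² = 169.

The line gives x = 0. Substituting into the circle:
y² − 16y − 80 = 0
y = 20 or y = −4, giving (0, 20) and (0, −4).
Chord length = distance between (0, 20) and (0, −4) = √576 = 24.

24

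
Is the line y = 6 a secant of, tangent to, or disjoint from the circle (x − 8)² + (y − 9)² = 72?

secant

Substituting the line into the circle gives x² − 16x + 1 = 0.
Δ = 256 − 4 = 252.
Two real roots: the line is a secant.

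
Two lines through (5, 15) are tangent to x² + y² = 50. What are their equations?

x − y = −10 and 7x + y = 50

A line y − (15) = m(x − (5)) is tangent when its distance from (0, 0) is 5√2:
[m·(−5) − (−15)]² = 50(m² + 1)
m² + 6m − 7 = 0, so m = 1 or m = −7.
Through (5, 15) these give x − y = −10 and 7x + y = 50.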